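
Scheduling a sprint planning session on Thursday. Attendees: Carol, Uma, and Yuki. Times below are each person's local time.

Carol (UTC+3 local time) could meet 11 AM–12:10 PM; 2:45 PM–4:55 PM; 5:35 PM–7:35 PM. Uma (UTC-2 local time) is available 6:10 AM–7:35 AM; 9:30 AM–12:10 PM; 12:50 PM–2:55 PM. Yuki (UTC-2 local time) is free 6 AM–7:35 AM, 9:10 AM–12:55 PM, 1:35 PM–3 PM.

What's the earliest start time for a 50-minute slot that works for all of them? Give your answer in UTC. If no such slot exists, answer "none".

08:10

Carol in UTC: 08:00-09:10, 11:45-13:55, 14:35-16:35 (subtract 3h to convert from UTC+3).
Uma in UTC: 08:10-09:35, 11:30-14:10, 14:50-16:55 (add 2h to convert from UTC-2).
Yuki in UTC: 08:00-09:35, 11:10-14:55, 15:35-17:00 (add 2h to convert from UTC-2).
Carol ∩ Uma: 08:10-09:10, 11:45-13:55, 14:50-16:35.
Carol ∩ Uma ∩ Yuki: 08:10-09:10, 11:45-13:55, 14:50-14:55, 15:35-16:35.
So the common availability across everyone is 08:10-09:10, 11:45-13:55, 14:50-14:55, 15:35-16:35.
The first common window of at least 50 minutes is 08:10-09:10, so the earliest start is 08:10.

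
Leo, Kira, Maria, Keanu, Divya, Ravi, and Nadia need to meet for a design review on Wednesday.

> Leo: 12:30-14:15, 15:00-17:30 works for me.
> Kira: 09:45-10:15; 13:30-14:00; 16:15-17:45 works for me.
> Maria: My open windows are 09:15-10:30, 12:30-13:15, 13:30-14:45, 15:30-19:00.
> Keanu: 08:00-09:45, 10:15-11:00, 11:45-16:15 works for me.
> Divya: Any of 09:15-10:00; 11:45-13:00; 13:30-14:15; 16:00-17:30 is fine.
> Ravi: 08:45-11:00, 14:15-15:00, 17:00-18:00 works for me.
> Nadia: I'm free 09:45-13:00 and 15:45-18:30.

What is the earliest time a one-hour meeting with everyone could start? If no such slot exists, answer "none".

none

Leo ∩ Kira: 13:30-14:00, 16:15-17:30.
Leo ∩ Kira ∩ Maria: 13:30-14:00, 16:15-17:30.
Leo ∩ Kira ∩ Maria ∩ Keanu: 13:30-14:00.
Leo ∩ Kira ∩ Maria ∩ Keanu ∩ Divya: 13:30-14:00.
Leo ∩ Kira ∩ Maria ∩ Keanu ∩ Divya ∩ Ravi: ∅.
Leo ∩ Kira ∩ Maria ∩ Keanu ∩ Divya ∩ Ravi ∩ Nadia: ∅.
There is no time when everyone is free.
No common window is at least 60 minutes long.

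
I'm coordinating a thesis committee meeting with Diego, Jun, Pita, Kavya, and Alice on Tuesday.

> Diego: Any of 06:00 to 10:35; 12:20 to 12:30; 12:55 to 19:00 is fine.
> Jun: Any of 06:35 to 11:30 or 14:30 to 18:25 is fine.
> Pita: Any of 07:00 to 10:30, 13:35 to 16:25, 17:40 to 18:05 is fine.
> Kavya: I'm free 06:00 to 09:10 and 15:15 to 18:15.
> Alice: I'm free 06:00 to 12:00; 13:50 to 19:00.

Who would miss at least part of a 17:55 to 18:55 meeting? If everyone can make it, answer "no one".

Jun, Kavya, Pita

Diego: free for 17:55-18:55. Jun: not fully free for 17:55-18:55. Pita: not fully free for 17:55-18:55. Kavya: not fully free for 17:55-18:55. Alice: free for 17:55-18:55.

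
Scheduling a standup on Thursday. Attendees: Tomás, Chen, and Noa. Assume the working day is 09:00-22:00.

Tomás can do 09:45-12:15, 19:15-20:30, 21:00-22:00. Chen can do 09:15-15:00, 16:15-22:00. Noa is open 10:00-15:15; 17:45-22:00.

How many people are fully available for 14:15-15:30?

nobody can make the full 14:15-15:30 slot — that's 0.

0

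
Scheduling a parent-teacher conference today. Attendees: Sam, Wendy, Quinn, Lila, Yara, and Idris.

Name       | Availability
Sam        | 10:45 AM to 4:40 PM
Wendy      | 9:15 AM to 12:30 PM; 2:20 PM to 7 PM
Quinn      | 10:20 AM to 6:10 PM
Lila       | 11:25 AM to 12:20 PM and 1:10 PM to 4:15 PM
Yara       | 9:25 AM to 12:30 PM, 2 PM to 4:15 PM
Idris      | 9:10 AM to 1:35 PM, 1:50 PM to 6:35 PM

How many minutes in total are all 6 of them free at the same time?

Sam ∩ Wendy: 10:45-12:30, 14:20-16:40.
Sam ∩ Wendy ∩ Quinn: 10:45-12:30, 14:20-16:40.
Sam ∩ Wendy ∩ Quinn ∩ Lila: 11:25-12:20, 14:20-16:15.
Sam ∩ Wendy ∩ Quinn ∩ Lila ∩ Yara: 11:25-12:20, 14:20-16:15.
Sam ∩ Wendy ∩ Quinn ∩ Lila ∩ Yara ∩ Idris: 11:25-12:20, 14:20-16:15.
Those are the intersection windows.
Summing the common windows: 55 + 115 = 170 minutes.

170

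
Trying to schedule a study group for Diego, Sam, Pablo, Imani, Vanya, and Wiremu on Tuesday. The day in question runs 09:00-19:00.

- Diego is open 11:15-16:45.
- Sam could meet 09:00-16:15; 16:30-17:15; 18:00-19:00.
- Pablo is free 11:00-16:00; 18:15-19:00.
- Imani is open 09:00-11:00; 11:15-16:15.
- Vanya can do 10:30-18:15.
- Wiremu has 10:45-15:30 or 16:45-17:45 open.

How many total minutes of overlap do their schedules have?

255

Diego ∩ Sam: 11:15-16:15, 16:30-16:45.
Diego ∩ Sam ∩ Pablo: 11:15-16:00.
Diego ∩ Sam ∩ Pablo ∩ Imani: 11:15-16:00.
Diego ∩ Sam ∩ Pablo ∩ Imani ∩ Vanya: 11:15-16:00.
Diego ∩ Sam ∩ Pablo ∩ Imani ∩ Vanya ∩ Wiremu: 11:15-15:30.
That's a single block of 255 minutes.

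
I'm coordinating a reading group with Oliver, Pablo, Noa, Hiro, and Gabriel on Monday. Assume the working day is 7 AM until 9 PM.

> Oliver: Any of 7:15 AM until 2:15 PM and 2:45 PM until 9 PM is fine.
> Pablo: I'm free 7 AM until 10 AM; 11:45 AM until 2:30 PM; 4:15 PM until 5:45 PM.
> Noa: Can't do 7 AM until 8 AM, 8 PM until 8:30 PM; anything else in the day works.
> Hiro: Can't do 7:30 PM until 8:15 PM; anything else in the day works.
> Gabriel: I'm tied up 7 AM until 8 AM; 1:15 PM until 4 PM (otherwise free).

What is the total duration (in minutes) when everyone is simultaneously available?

300

Oliver free: 07:15-14:15, 14:45-21:00.
Pablo free: 07:00-10:00, 11:45-14:30, 16:15-17:45.
Noa free: 08:00-20:00, 20:30-21:00 (invert busy blocks within the working day).
Hiro free: 07:00-19:30, 20:15-21:00 (invert busy blocks within the working day).
Gabriel free: 08:00-13:15, 16:00-21:00 (invert busy blocks within the working day).
Oliver ∩ Pablo: 07:15-10:00, 11:45-14:15, 16:15-17:45.
Oliver ∩ Pablo ∩ Noa: 08:00-10:00, 11:45-14:15, 16:15-17:45.
Oliver ∩ Pablo ∩ Noa ∩ Hiro: 08:00-10:00, 11:45-14:15, 16:15-17:45.
Oliver ∩ Pablo ∩ Noa ∩ Hiro ∩ Gabriel: 08:00-10:00, 11:45-13:15, 16:15-17:45.
Summing the common windows: 120 + 90 + 90 = 300 minutes.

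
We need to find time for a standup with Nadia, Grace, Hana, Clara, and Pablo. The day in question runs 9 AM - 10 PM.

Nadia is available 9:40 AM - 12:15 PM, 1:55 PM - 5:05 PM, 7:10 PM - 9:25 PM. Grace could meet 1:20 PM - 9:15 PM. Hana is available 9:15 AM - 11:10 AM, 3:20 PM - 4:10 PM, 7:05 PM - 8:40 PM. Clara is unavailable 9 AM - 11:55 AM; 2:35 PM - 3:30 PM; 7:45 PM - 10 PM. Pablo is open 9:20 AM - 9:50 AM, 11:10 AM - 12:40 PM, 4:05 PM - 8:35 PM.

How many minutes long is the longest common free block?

35

Nadia free: 09:40-12:15, 13:55-17:05, 19:10-21:25.
Grace free: 13:20-21:15.
Hana free: 09:15-11:10, 15:20-16:10, 19:05-20:40.
Clara free: 11:55-14:35, 15:30-19:45 (invert busy blocks within the working day).
Pablo free: 09:20-09:50, 11:10-12:40, 16:05-20:35.
Nadia ∩ Grace: 13:55-17:05, 19:10-21:15.
Nadia ∩ Grace ∩ Hana: 15:20-16:10, 19:10-20:40.
Nadia ∩ Grace ∩ Hana ∩ Clara: 15:30-16:10, 19:10-19:45.
Nadia ∩ Grace ∩ Hana ∩ Clara ∩ Pablo: 16:05-16:10, 19:10-19:45.
The longest is 19:10-19:45 at 35 minutes.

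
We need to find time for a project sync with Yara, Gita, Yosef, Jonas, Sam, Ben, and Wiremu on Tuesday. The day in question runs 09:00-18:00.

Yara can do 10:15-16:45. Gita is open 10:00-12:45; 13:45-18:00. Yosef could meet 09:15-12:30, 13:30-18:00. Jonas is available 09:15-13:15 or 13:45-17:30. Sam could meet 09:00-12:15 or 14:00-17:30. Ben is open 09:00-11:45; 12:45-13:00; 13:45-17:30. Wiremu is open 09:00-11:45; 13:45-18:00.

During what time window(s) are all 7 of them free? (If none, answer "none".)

10:15-11:45, 14:00-16:45

Yara ∩ Gita: 10:15-12:45, 13:45-16:45.
Yara ∩ Gita ∩ Yosef: 10:15-12:30, 13:45-16:45.
Yara ∩ Gita ∩ Yosef ∩ Jonas: 10:15-12:30, 13:45-16:45.
Yara ∩ Gita ∩ Yosef ∩ Jonas ∩ Sam: 10:15-12:15, 14:00-16:45.
Yara ∩ Gita ∩ Yosef ∩ Jonas ∩ Sam ∩ Ben: 10:15-11:45, 14:00-16:45.
Yara ∩ Gita ∩ Yosef ∩ Jonas ∩ Sam ∩ Ben ∩ Wiremu: 10:15-11:45, 14:00-16:45.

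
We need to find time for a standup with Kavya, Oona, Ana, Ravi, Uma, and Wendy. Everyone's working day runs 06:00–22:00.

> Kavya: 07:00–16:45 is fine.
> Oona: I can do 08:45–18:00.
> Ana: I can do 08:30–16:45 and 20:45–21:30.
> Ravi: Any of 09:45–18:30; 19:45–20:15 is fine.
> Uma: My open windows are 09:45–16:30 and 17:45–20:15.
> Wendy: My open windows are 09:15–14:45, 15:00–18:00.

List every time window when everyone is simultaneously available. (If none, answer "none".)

09:45-14:45, 15:00-16:30

Kavya ∩ Oona: 08:45-16:45.
Kavya ∩ Oona ∩ Ana: 08:45-16:45.
Kavya ∩ Oona ∩ Ana ∩ Ravi: 09:45-16:45.
Kavya ∩ Oona ∩ Ana ∩ Ravi ∩ Uma: 09:45-16:30.
Kavya ∩ Oona ∩ Ana ∩ Ravi ∩ Uma ∩ Wendy: 09:45-14:45, 15:00-16:30.
So the common availability across everyone is 09:45-14:45, 15:00-16:30.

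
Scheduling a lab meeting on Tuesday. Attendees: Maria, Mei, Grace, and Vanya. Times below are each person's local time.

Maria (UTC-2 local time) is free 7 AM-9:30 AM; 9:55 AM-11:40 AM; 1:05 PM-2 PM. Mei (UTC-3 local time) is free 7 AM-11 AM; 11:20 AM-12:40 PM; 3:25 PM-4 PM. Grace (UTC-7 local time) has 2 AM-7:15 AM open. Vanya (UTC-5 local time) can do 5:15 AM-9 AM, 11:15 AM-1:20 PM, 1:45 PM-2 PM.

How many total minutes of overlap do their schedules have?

Maria in UTC: 09:00-11:30, 11:55-13:40, 15:05-16:00 (add 2h to convert from UTC-2).
Mei in UTC: 10:00-14:00, 14:20-15:40, 18:25-19:00 (add 3h to convert from UTC-3).
Grace in UTC: 09:00-14:15 (add 7h to convert from UTC-7).
Vanya in UTC: 10:15-14:00, 16:15-18:20, 18:45-19:00 (add 5h to convert from UTC-5).
Maria ∩ Mei: 10:00-11:30, 11:55-13:40, 15:05-15:40.
Maria ∩ Mei ∩ Grace: 10:00-11:30, 11:55-13:40.
Maria ∩ Mei ∩ Grace ∩ Vanya: 10:15-11:30, 11:55-13:40.
Those are the intersection windows.
Summing the common windows: 75 + 105 = 180 minutes.

180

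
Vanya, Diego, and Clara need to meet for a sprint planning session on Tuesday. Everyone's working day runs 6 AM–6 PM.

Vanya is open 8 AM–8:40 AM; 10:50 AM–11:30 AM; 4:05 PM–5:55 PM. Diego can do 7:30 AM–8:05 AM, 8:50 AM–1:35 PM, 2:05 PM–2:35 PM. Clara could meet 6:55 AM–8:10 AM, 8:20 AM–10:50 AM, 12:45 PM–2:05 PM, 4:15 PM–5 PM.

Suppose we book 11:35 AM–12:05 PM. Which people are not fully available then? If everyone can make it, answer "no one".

Vanya: not fully free for 11:35-12:05. Diego: free for 11:35-12:05. Clara: not fully free for 11:35-12:05.

Clara, Vanya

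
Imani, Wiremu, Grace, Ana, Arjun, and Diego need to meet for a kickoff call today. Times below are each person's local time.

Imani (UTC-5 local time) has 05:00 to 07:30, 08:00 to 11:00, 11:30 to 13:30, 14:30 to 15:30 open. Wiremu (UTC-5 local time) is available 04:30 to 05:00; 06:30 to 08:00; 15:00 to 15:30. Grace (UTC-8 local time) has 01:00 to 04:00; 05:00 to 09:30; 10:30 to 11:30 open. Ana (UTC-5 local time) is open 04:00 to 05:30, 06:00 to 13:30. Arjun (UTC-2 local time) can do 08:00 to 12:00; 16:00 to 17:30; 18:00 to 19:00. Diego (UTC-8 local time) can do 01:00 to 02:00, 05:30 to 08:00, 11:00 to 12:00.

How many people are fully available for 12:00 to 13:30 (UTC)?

Imani in UTC: 10:00-12:30, 13:00-16:00, 16:30-18:30, 19:30-20:30 (add 5h to convert from UTC-5).
Wiremu in UTC: 09:30-10:00, 11:30-13:00, 20:00-20:30 (add 5h to convert from UTC-5).
Grace in UTC: 09:00-12:00, 13:00-17:30, 18:30-19:30 (add 8h to convert from UTC-8).
Ana in UTC: 09:00-10:30, 11:00-18:30 (add 5h to convert from UTC-5).
Arjun in UTC: 10:00-14:00, 18:00-19:30, 20:00-21:00 (add 2h to convert from UTC-2).
Diego in UTC: 09:00-10:00, 13:30-16:00, 19:00-20:00 (add 8h to convert from UTC-8).
Ana and Arjun can make the full 12:00-13:30 slot — that's 2.

2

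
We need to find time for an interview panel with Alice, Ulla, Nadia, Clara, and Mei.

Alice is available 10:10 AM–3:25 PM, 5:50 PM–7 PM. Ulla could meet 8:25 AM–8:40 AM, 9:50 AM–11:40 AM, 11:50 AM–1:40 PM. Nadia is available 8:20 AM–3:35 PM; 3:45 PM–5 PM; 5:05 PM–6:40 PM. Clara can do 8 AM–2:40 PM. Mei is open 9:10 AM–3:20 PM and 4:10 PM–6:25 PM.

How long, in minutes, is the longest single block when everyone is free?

110

Alice ∩ Ulla: 10:10-11:40, 11:50-13:40.
Alice ∩ Ulla ∩ Nadia: 10:10-11:40, 11:50-13:40.
Alice ∩ Ulla ∩ Nadia ∩ Clara: 10:10-11:40, 11:50-13:40.
Alice ∩ Ulla ∩ Nadia ∩ Clara ∩ Mei: 10:10-11:40, 11:50-13:40.
Those are the intersection windows.
The longest is 11:50-13:40 at 110 minutes.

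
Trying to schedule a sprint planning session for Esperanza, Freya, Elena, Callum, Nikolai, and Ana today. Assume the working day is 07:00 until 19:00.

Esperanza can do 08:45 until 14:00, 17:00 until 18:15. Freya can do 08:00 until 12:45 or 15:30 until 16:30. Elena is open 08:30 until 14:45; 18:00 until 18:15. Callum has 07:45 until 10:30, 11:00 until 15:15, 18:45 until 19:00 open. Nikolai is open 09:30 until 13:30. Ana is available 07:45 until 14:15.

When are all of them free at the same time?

09:30-10:30, 11:00-12:45

Esperanza ∩ Freya: 08:45-12:45.
Esperanza ∩ Freya ∩ Elena: 08:45-12:45.
Esperanza ∩ Freya ∩ Elena ∩ Callum: 08:45-10:30, 11:00-12:45.
Esperanza ∩ Freya ∩ Elena ∩ Callum ∩ Nikolai: 09:30-10:30, 11:00-12:45.
Esperanza ∩ Freya ∩ Elena ∩ Callum ∩ Nikolai ∩ Ana: 09:30-10:30, 11:00-12:45.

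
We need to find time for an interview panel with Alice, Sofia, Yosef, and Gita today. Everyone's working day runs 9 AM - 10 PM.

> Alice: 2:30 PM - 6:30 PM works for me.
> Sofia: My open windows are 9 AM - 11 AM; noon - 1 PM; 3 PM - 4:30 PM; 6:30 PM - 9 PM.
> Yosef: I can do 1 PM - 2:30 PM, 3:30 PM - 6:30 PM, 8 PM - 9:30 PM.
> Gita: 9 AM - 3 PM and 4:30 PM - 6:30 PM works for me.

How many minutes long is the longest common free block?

Alice ∩ Sofia: 15:00-16:30.
Alice ∩ Sofia ∩ Yosef: 15:30-16:30.
Alice ∩ Sofia ∩ Yosef ∩ Gita: ∅.
There is no time when everyone is free.
No common window exists, so the longest block is 0 minutes.

0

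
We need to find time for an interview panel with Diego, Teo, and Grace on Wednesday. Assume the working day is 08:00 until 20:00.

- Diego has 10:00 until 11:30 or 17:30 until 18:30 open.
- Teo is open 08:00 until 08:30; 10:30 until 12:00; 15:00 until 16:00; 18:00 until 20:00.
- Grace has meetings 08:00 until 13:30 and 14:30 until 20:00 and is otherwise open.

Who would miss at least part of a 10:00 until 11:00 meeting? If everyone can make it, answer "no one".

Diego free: 10:00-11:30, 17:30-18:30.
Teo free: 08:00-08:30, 10:30-12:00, 15:00-16:00, 18:00-20:00.
Grace free: 13:30-14:30 (invert busy blocks within the working day).
Diego: free for 10:00-11:00. Teo: not fully free for 10:00-11:00. Grace: not fully free for 10:00-11:00.

Grace, Teo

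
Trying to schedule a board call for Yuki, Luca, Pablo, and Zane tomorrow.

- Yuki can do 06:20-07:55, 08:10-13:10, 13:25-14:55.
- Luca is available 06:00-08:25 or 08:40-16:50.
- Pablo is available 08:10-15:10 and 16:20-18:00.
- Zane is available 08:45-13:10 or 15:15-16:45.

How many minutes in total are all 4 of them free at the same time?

Yuki ∩ Luca: 06:20-07:55, 08:10-08:25, 08:40-13:10, 13:25-14:55.
Yuki ∩ Luca ∩ Pablo: 08:10-08:25, 08:40-13:10, 13:25-14:55.
Yuki ∩ Luca ∩ Pablo ∩ Zane: 08:45-13:10.
Those are the intersection windows.
That's a single block of 265 minutes.

265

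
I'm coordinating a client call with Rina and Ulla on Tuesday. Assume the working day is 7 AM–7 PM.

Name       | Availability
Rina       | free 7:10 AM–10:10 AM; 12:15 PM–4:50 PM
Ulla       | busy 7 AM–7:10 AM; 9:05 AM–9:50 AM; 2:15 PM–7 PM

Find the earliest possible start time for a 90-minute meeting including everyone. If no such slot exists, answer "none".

Rina free: 07:10-10:10, 12:15-16:50.
Ulla free: 07:10-09:05, 09:50-14:15 (invert busy blocks within the working day).
Rina ∩ Ulla: 07:10-09:05, 09:50-10:10, 12:15-14:15.
Those are the intersection windows.
The first common window of at least 90 minutes is 07:10-09:05, so the earliest start is 07:10.

07:10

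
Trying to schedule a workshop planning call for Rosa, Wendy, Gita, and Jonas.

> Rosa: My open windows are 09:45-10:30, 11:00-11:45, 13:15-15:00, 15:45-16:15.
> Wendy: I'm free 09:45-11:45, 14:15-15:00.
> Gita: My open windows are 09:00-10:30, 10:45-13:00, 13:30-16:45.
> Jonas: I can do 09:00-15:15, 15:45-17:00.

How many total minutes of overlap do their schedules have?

Rosa ∩ Wendy: 09:45-10:30, 11:00-11:45, 14:15-15:00.
Rosa ∩ Wendy ∩ Gita: 09:45-10:30, 11:00-11:45, 14:15-15:00.
Rosa ∩ Wendy ∩ Gita ∩ Jonas: 09:45-10:30, 11:00-11:45, 14:15-15:00.
So the common availability across everyone is 09:45-10:30, 11:00-11:45, 14:15-15:00.
Summing the common windows: 45 + 45 + 45 = 135 minutes.

135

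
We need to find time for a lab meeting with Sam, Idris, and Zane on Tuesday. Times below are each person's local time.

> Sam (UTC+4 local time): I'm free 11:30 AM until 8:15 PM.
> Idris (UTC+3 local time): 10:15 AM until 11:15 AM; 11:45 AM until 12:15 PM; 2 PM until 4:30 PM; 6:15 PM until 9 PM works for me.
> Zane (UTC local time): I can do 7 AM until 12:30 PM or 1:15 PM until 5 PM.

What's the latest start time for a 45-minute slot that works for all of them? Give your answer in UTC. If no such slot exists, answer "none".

Sam in UTC: 07:30-16:15 (subtract 4h to convert from UTC+4).
Idris in UTC: 07:15-08:15, 08:45-09:15, 11:00-13:30, 15:15-18:00 (subtract 3h to convert from UTC+3).
Zane in UTC: 07:00-12:30, 13:15-17:00.
Sam ∩ Idris: 07:30-08:15, 08:45-09:15, 11:00-13:30, 15:15-16:15.
Sam ∩ Idris ∩ Zane: 07:30-08:15, 08:45-09:15, 11:00-12:30, 13:15-13:30, 15:15-16:15.
The last common window of at least 45 minutes is 15:15-16:15; a 45-minute meeting can start as late as 15:30 and still end by 16:15.

15:30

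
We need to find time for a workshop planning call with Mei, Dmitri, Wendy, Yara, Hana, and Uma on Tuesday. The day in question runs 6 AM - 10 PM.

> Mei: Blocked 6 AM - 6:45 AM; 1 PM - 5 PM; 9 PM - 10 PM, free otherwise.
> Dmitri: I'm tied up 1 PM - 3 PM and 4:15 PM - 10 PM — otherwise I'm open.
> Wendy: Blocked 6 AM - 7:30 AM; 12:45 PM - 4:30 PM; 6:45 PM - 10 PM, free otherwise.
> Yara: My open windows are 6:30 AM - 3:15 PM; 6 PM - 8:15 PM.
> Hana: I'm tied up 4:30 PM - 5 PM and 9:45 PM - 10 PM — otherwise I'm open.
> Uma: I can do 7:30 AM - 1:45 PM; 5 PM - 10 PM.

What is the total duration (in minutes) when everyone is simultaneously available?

315

Mei free: 06:45-13:00, 17:00-21:00 (invert busy blocks within the working day).
Dmitri free: 06:00-13:00, 15:00-16:15 (invert busy blocks within the working day).
Wendy free: 07:30-12:45, 16:30-18:45 (invert busy blocks within the working day).
Yara free: 06:30-15:15, 18:00-20:15.
Hana free: 06:00-16:30, 17:00-21:45 (invert busy blocks within the working day).
Uma free: 07:30-13:45, 17:00-22:00.
Mei ∩ Dmitri: 06:45-13:00.
Mei ∩ Dmitri ∩ Wendy: 07:30-12:45.
Mei ∩ Dmitri ∩ Wendy ∩ Yara: 07:30-12:45.
Mei ∩ Dmitri ∩ Wendy ∩ Yara ∩ Hana: 07:30-12:45.
Mei ∩ Dmitri ∩ Wendy ∩ Yara ∩ Hana ∩ Uma: 07:30-12:45.
Those are the intersection windows.
That's a single block of 315 minutes.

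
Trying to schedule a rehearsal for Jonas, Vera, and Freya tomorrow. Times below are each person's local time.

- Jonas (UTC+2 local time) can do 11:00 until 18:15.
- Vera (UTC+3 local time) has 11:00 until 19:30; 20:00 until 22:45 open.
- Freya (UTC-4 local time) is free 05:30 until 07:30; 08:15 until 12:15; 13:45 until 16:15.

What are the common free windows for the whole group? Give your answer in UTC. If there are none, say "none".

09:30-11:30, 12:15-16:15

Jonas in UTC: 09:00-16:15 (subtract 2h to convert from UTC+2).
Vera in UTC: 08:00-16:30, 17:00-19:45 (subtract 3h to convert from UTC+3).
Freya in UTC: 09:30-11:30, 12:15-16:15, 17:45-20:15 (add 4h to convert from UTC-4).
Jonas ∩ Vera: 09:00-16:15.
Jonas ∩ Vera ∩ Freya: 09:30-11:30, 12:15-16:15.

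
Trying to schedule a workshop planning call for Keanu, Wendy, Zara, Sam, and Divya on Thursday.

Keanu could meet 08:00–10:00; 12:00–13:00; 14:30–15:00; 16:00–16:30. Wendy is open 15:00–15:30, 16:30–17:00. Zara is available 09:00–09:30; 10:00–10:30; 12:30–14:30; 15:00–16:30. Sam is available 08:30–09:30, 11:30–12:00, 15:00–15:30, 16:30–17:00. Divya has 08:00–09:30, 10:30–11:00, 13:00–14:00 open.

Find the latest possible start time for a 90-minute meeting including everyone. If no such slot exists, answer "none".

none

Keanu ∩ Wendy: ∅.
Keanu ∩ Wendy ∩ Zara: ∅.
Keanu ∩ Wendy ∩ Zara ∩ Sam: ∅.
Keanu ∩ Wendy ∩ Zara ∩ Sam ∩ Divya: ∅.
There is no time when everyone is free.
No common window is at least 90 minutes long.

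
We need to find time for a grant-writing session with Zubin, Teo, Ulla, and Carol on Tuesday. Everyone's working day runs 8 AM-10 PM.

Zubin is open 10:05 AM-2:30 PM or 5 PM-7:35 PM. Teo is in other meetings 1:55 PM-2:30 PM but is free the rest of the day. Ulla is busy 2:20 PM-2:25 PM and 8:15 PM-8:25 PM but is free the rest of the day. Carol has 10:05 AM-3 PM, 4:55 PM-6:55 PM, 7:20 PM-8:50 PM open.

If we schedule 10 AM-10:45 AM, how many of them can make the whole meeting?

Zubin free: 10:05-14:30, 17:00-19:35.
Teo free: 08:00-13:55, 14:30-22:00 (invert busy blocks within the working day).
Ulla free: 08:00-14:20, 14:25-20:15, 20:25-22:00 (invert busy blocks within the working day).
Carol free: 10:05-15:00, 16:55-18:55, 19:20-20:50.
Teo and Ulla can make the full 10:00-10:45 slot — that's 2.

2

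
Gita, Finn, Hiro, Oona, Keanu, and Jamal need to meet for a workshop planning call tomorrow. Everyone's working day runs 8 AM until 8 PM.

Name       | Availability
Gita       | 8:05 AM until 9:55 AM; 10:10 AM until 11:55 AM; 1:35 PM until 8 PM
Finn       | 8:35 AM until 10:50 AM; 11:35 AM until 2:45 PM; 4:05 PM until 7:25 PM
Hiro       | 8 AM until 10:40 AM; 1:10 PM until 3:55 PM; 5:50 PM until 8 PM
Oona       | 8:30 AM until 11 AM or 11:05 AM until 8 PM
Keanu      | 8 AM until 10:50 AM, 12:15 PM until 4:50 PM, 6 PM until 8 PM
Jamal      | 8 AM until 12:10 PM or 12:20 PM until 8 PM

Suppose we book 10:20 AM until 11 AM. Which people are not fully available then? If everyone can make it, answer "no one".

Finn, Hiro, Keanu

Gita: free for 10:20-11:00. Finn: not fully free for 10:20-11:00. Hiro: not fully free for 10:20-11:00. Oona: free for 10:20-11:00. Keanu: not fully free for 10:20-11:00. Jamal: free for 10:20-11:00.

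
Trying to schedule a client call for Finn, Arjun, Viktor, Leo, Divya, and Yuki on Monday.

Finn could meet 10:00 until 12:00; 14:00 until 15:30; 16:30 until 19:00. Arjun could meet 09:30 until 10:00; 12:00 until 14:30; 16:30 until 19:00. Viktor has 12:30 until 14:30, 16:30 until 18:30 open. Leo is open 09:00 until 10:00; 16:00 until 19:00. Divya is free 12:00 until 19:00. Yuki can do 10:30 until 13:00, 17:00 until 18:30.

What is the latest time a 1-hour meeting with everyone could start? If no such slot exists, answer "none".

Finn ∩ Arjun: 14:00-14:30, 16:30-19:00.
Finn ∩ Arjun ∩ Viktor: 14:00-14:30, 16:30-18:30.
Finn ∩ Arjun ∩ Viktor ∩ Leo: 16:30-18:30.
Finn ∩ Arjun ∩ Viktor ∩ Leo ∩ Divya: 16:30-18:30.
Finn ∩ Arjun ∩ Viktor ∩ Leo ∩ Divya ∩ Yuki: 17:00-18:30.
So the common availability across everyone is 17:00-18:30.
The last common window of at least 60 minutes is 17:00-18:30; a 60-minute meeting can start as late as 17:30 and still end by 18:30.

17:30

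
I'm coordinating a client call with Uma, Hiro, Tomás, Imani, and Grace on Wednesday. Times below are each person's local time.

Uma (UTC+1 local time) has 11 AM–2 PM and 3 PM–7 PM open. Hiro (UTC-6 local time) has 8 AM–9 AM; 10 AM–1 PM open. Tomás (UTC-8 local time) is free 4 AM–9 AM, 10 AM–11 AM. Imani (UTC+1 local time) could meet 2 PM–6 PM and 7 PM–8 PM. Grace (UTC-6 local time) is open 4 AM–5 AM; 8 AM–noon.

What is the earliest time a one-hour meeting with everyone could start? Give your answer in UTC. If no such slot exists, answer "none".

Uma in UTC: 10:00-13:00, 14:00-18:00 (subtract 1h to convert from UTC+1).
Hiro in UTC: 14:00-15:00, 16:00-19:00 (add 6h to convert from UTC-6).
Tomás in UTC: 12:00-17:00, 18:00-19:00 (add 8h to convert from UTC-8).
Imani in UTC: 13:00-17:00, 18:00-19:00 (subtract 1h to convert from UTC+1).
Grace in UTC: 10:00-11:00, 14:00-18:00 (add 6h to convert from UTC-6).
Uma ∩ Hiro: 14:00-15:00, 16:00-18:00.
Uma ∩ Hiro ∩ Tomás: 14:00-15:00, 16:00-17:00.
Uma ∩ Hiro ∩ Tomás ∩ Imani: 14:00-15:00, 16:00-17:00.
Uma ∩ Hiro ∩ Tomás ∩ Imani ∩ Grace: 14:00-15:00, 16:00-17:00.
So the common availability across everyone is 14:00-15:00, 16:00-17:00.
The first common window of at least 60 minutes is 14:00-15:00, so the earliest start is 14:00.

14:00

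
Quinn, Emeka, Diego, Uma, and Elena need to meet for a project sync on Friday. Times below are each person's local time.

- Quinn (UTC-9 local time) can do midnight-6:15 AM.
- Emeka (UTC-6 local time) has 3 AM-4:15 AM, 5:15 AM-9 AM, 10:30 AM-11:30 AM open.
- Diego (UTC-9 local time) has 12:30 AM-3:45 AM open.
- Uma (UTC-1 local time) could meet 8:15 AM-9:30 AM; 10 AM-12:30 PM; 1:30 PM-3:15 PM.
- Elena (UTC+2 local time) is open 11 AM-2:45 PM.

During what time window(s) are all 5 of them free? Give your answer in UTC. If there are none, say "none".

Quinn in UTC: 09:00-15:15 (add 9h to convert from UTC-9).
Emeka in UTC: 09:00-10:15, 11:15-15:00, 16:30-17:30 (add 6h to convert from UTC-6).
Diego in UTC: 09:30-12:45 (add 9h to convert from UTC-9).
Uma in UTC: 09:15-10:30, 11:00-13:30, 14:30-16:15 (add 1h to convert from UTC-1).
Elena in UTC: 09:00-12:45 (subtract 2h to convert from UTC+2).
Quinn ∩ Emeka: 09:00-10:15, 11:15-15:00.
Quinn ∩ Emeka ∩ Diego: 09:30-10:15, 11:15-12:45.
Quinn ∩ Emeka ∩ Diego ∩ Uma: 09:30-10:15, 11:15-12:45.
Quinn ∩ Emeka ∩ Diego ∩ Uma ∩ Elena: 09:30-10:15, 11:15-12:45.

09:30-10:15, 11:15-12:45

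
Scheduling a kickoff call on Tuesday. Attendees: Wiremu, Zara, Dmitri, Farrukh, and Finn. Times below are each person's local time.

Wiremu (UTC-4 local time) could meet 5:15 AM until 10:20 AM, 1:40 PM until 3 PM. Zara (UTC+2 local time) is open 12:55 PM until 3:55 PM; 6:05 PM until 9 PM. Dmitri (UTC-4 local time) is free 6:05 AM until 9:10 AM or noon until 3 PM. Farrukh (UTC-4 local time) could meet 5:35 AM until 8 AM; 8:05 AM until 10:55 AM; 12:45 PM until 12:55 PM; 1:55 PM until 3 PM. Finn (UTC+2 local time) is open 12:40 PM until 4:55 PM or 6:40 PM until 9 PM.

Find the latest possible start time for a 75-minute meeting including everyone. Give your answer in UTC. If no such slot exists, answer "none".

none

Wiremu in UTC: 09:15-14:20, 17:40-19:00 (add 4h to convert from UTC-4).
Zara in UTC: 10:55-13:55, 16:05-19:00 (subtract 2h to convert from UTC+2).
Dmitri in UTC: 10:05-13:10, 16:00-19:00 (add 4h to convert from UTC-4).
Farrukh in UTC: 09:35-12:00, 12:05-14:55, 16:45-16:55, 17:55-19:00 (add 4h to convert from UTC-4).
Finn in UTC: 10:40-14:55, 16:40-19:00 (subtract 2h to convert from UTC+2).
Wiremu ∩ Zara: 10:55-13:55, 17:40-19:00.
Wiremu ∩ Zara ∩ Dmitri: 10:55-13:10, 17:40-19:00.
Wiremu ∩ Zara ∩ Dmitri ∩ Farrukh: 10:55-12:00, 12:05-13:10, 17:55-19:00.
Wiremu ∩ Zara ∩ Dmitri ∩ Farrukh ∩ Finn: 10:55-12:00, 12:05-13:10, 17:55-19:00.
Those are the intersection windows.
No common window is at least 75 minutes long.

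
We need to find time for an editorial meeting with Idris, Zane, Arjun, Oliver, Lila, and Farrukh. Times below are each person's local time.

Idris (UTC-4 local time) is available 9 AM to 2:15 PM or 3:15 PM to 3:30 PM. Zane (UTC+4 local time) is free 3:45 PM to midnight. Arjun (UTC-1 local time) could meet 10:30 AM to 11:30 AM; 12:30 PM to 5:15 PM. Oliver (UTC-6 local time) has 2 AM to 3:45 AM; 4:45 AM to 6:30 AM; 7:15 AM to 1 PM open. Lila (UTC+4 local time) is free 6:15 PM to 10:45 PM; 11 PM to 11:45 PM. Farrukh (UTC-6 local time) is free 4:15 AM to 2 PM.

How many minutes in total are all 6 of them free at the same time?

Idris in UTC: 13:00-18:15, 19:15-19:30 (add 4h to convert from UTC-4).
Zane in UTC: 11:45-20:00 (subtract 4h to convert from UTC+4).
Arjun in UTC: 11:30-12:30, 13:30-18:15 (add 1h to convert from UTC-1).
Oliver in UTC: 08:00-09:45, 10:45-12:30, 13:15-19:00 (add 6h to convert from UTC-6).
Lila in UTC: 14:15-18:45, 19:00-19:45 (subtract 4h to convert from UTC+4).
Farrukh in UTC: 10:15-20:00 (add 6h to convert from UTC-6).
Idris ∩ Zane: 13:00-18:15, 19:15-19:30.
Idris ∩ Zane ∩ Arjun: 13:30-18:15.
Idris ∩ Zane ∩ Arjun ∩ Oliver: 13:30-18:15.
Idris ∩ Zane ∩ Arjun ∩ Oliver ∩ Lila: 14:15-18:15.
Idris ∩ Zane ∩ Arjun ∩ Oliver ∩ Lila ∩ Farrukh: 14:15-18:15.
That's a single block of 240 minutes.

240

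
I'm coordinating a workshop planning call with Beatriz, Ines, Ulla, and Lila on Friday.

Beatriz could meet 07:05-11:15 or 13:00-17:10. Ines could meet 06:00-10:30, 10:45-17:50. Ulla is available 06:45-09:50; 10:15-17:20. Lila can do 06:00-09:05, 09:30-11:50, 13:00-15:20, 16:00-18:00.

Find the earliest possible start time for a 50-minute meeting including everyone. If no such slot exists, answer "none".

Beatriz ∩ Ines: 07:05-10:30, 10:45-11:15, 13:00-17:10.
Beatriz ∩ Ines ∩ Ulla: 07:05-09:50, 10:15-10:30, 10:45-11:15, 13:00-17:10.
Beatriz ∩ Ines ∩ Ulla ∩ Lila: 07:05-09:05, 09:30-09:50, 10:15-10:30, 10:45-11:15, 13:00-15:20, 16:00-17:10.
Those are the intersection windows.
The first common window of at least 50 minutes is 07:05-09:05, so the earliest start is 07:05.

07:05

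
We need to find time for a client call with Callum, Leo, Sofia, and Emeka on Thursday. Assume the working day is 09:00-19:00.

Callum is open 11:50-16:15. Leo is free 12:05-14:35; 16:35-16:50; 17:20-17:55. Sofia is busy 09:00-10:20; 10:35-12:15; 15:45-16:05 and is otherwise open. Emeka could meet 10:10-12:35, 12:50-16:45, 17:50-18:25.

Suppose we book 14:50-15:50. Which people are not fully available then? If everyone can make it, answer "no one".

Leo, Sofia

Callum free: 11:50-16:15.
Leo free: 12:05-14:35, 16:35-16:50, 17:20-17:55.
Sofia free: 10:20-10:35, 12:15-15:45, 16:05-19:00 (invert busy blocks within the working day).
Emeka free: 10:10-12:35, 12:50-16:45, 17:50-18:25.
Callum: free for 14:50-15:50. Leo: not fully free for 14:50-15:50. Sofia: not fully free for 14:50-15:50. Emeka: free for 14:50-15:50.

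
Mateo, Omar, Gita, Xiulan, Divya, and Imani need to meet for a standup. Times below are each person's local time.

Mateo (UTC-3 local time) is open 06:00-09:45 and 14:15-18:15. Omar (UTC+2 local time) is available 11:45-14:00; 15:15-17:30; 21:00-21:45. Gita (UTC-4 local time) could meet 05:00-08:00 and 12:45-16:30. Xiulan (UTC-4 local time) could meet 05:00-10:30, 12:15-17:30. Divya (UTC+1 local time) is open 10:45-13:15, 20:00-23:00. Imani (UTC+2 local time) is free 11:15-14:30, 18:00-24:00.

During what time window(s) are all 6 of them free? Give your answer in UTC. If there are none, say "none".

09:45-12:00, 19:00-19:45

Mateo in UTC: 09:00-12:45, 17:15-21:15 (add 3h to convert from UTC-3).
Omar in UTC: 09:45-12:00, 13:15-15:30, 19:00-19:45 (subtract 2h to convert from UTC+2).
Gita in UTC: 09:00-12:00, 16:45-20:30 (add 4h to convert from UTC-4).
Xiulan in UTC: 09:00-14:30, 16:15-21:30 (add 4h to convert from UTC-4).
Divya in UTC: 09:45-12:15, 19:00-22:00 (subtract 1h to convert from UTC+1).
Imani in UTC: 09:15-12:30, 16:00-22:00 (subtract 2h to convert from UTC+2).
Mateo ∩ Omar: 09:45-12:00, 19:00-19:45.
Mateo ∩ Omar ∩ Gita: 09:45-12:00, 19:00-19:45.
Mateo ∩ Omar ∩ Gita ∩ Xiulan: 09:45-12:00, 19:00-19:45.
Mateo ∩ Omar ∩ Gita ∩ Xiulan ∩ Divya: 09:45-12:00, 19:00-19:45.
Mateo ∩ Omar ∩ Gita ∩ Xiulan ∩ Divya ∩ Imani: 09:45-12:00, 19:00-19:45.
Those are the intersection windows.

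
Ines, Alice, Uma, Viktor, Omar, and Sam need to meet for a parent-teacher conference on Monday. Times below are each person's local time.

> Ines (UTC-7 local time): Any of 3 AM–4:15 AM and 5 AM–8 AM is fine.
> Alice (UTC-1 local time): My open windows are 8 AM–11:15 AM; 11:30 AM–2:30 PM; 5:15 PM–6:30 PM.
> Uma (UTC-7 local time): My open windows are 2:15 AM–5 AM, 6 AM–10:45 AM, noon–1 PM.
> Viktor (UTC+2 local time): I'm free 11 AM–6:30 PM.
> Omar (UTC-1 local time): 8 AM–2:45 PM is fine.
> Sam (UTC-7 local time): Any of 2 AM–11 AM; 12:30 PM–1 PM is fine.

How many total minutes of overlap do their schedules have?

Ines in UTC: 10:00-11:15, 12:00-15:00 (add 7h to convert from UTC-7).
Alice in UTC: 09:00-12:15, 12:30-15:30, 18:15-19:30 (add 1h to convert from UTC-1).
Uma in UTC: 09:15-12:00, 13:00-17:45, 19:00-20:00 (add 7h to convert from UTC-7).
Viktor in UTC: 09:00-16:30 (subtract 2h to convert from UTC+2).
Omar in UTC: 09:00-15:45 (add 1h to convert from UTC-1).
Sam in UTC: 09:00-18:00, 19:30-20:00 (add 7h to convert from UTC-7).
Ines ∩ Alice: 10:00-11:15, 12:00-12:15, 12:30-15:00.
Ines ∩ Alice ∩ Uma: 10:00-11:15, 13:00-15:00.
Ines ∩ Alice ∩ Uma ∩ Viktor: 10:00-11:15, 13:00-15:00.
Ines ∩ Alice ∩ Uma ∩ Viktor ∩ Omar: 10:00-11:15, 13:00-15:00.
Ines ∩ Alice ∩ Uma ∩ Viktor ∩ Omar ∩ Sam: 10:00-11:15, 13:00-15:00.
So the common availability across everyone is 10:00-11:15, 13:00-15:00.
Summing the common windows: 75 + 120 = 195 minutes.

195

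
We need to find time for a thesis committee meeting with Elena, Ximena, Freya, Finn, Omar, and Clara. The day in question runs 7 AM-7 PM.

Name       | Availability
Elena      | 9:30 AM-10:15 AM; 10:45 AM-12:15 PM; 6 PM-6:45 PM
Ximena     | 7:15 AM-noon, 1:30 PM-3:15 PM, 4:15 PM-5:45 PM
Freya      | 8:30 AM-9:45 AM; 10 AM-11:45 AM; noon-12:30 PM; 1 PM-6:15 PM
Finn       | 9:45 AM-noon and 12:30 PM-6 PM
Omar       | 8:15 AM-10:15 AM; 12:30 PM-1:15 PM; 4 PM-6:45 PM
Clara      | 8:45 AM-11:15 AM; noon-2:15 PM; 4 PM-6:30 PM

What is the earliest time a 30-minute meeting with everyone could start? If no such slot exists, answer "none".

Elena ∩ Ximena: 09:30-10:15, 10:45-12:00.
Elena ∩ Ximena ∩ Freya: 09:30-09:45, 10:00-10:15, 10:45-11:45.
Elena ∩ Ximena ∩ Freya ∩ Finn: 10:00-10:15, 10:45-11:45.
Elena ∩ Ximena ∩ Freya ∩ Finn ∩ Omar: 10:00-10:15.
Elena ∩ Ximena ∩ Freya ∩ Finn ∩ Omar ∩ Clara: 10:00-10:15.
No common window is at least 30 minutes long.

none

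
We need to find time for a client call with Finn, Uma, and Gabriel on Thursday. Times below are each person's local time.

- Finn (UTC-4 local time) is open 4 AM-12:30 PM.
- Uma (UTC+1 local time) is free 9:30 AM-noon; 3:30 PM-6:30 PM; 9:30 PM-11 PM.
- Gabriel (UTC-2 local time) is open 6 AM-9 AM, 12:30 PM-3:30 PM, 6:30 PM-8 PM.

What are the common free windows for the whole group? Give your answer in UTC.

08:30-11:00, 14:30-16:30

Finn in UTC: 08:00-16:30 (add 4h to convert from UTC-4).
Uma in UTC: 08:30-11:00, 14:30-17:30, 20:30-22:00 (subtract 1h to convert from UTC+1).
Gabriel in UTC: 08:00-11:00, 14:30-17:30, 20:30-22:00 (add 2h to convert from UTC-2).
Finn ∩ Uma: 08:30-11:00, 14:30-16:30.
Finn ∩ Uma ∩ Gabriel: 08:30-11:00, 14:30-16:30.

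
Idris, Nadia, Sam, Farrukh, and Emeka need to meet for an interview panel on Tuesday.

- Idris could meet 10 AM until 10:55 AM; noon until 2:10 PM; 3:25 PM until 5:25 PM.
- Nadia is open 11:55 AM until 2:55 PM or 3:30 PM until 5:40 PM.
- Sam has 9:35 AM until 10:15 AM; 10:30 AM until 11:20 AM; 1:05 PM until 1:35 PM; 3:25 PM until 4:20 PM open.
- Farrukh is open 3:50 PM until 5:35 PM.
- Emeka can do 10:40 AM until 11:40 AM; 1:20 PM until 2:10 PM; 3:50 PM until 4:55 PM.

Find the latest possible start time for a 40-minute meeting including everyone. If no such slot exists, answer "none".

none

Idris ∩ Nadia: 12:00-14:10, 15:30-17:25.
Idris ∩ Nadia ∩ Sam: 13:05-13:35, 15:30-16:20.
Idris ∩ Nadia ∩ Sam ∩ Farrukh: 15:50-16:20.
Idris ∩ Nadia ∩ Sam ∩ Farrukh ∩ Emeka: 15:50-16:20.
No common window is at least 40 minutes long.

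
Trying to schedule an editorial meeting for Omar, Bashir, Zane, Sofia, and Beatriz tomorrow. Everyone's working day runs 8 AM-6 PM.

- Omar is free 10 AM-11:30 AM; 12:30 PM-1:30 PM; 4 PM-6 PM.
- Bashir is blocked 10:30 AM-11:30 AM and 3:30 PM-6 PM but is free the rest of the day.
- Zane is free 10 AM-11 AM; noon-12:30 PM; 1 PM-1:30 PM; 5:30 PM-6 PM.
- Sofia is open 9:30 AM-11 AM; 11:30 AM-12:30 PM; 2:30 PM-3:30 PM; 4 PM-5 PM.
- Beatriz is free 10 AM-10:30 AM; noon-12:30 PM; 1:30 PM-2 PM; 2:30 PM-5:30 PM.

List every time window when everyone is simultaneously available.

10:00-10:30

Omar free: 10:00-11:30, 12:30-13:30, 16:00-18:00.
Bashir free: 08:00-10:30, 11:30-15:30 (invert busy blocks within the working day).
Zane free: 10:00-11:00, 12:00-12:30, 13:00-13:30, 17:30-18:00.
Sofia free: 09:30-11:00, 11:30-12:30, 14:30-15:30, 16:00-17:00.
Beatriz free: 10:00-10:30, 12:00-12:30, 13:30-14:00, 14:30-17:30.
Omar ∩ Bashir: 10:00-10:30, 12:30-13:30.
Omar ∩ Bashir ∩ Zane: 10:00-10:30, 13:00-13:30.
Omar ∩ Bashir ∩ Zane ∩ Sofia: 10:00-10:30.
Omar ∩ Bashir ∩ Zane ∩ Sofia ∩ Beatriz: 10:00-10:30.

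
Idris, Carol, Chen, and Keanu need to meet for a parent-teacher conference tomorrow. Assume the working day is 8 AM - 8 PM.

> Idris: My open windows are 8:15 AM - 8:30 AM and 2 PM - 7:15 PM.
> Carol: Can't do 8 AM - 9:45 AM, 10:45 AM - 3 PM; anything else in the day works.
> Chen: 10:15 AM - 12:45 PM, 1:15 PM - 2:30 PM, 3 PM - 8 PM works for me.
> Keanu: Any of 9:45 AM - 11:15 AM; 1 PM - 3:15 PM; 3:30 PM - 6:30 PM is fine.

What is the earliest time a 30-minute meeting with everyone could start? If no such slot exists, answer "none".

Idris free: 08:15-08:30, 14:00-19:15.
Carol free: 09:45-10:45, 15:00-20:00 (invert busy blocks within the working day).
Chen free: 10:15-12:45, 13:15-14:30, 15:00-20:00.
Keanu free: 09:45-11:15, 13:00-15:15, 15:30-18:30.
Idris ∩ Carol: 15:00-19:15.
Idris ∩ Carol ∩ Chen: 15:00-19:15.
Idris ∩ Carol ∩ Chen ∩ Keanu: 15:00-15:15, 15:30-18:30.
So the common availability across everyone is 15:00-15:15, 15:30-18:30.
The first common window of at least 30 minutes is 15:30-18:30, so the earliest start is 15:30.

15:30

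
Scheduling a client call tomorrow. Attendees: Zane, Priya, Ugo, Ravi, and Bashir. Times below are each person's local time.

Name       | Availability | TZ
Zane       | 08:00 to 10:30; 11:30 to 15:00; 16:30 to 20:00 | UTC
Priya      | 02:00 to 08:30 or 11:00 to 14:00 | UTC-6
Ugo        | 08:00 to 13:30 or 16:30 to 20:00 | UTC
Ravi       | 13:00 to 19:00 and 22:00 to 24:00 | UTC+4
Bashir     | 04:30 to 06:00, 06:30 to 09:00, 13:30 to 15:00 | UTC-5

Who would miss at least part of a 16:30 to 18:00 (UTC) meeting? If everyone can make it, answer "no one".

Bashir, Priya, Ravi

Zane in UTC: 08:00-10:30, 11:30-15:00, 16:30-20:00.
Priya in UTC: 08:00-14:30, 17:00-20:00 (add 6h to convert from UTC-6).
Ugo in UTC: 08:00-13:30, 16:30-20:00.
Ravi in UTC: 09:00-15:00, 18:00-20:00 (subtract 4h to convert from UTC+4).
Bashir in UTC: 09:30-11:00, 11:30-14:00, 18:30-20:00 (add 5h to convert from UTC-5).
Zane: free for 16:30-18:00. Priya: not fully free for 16:30-18:00. Ugo: free for 16:30-18:00. Ravi: not fully free for 16:30-18:00. Bashir: not fully free for 16:30-18:00.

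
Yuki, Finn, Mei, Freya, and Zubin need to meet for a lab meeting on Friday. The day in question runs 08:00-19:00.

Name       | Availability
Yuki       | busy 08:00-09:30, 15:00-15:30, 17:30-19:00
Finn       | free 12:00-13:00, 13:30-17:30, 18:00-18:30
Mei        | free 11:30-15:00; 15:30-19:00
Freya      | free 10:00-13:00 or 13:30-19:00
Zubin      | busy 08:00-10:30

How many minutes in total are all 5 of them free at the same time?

Yuki free: 09:30-15:00, 15:30-17:30 (invert busy blocks within the working day).
Finn free: 12:00-13:00, 13:30-17:30, 18:00-18:30.
Mei free: 11:30-15:00, 15:30-19:00.
Freya free: 10:00-13:00, 13:30-19:00.
Zubin free: 10:30-19:00 (invert busy blocks within the working day).
Yuki ∩ Finn: 12:00-13:00, 13:30-15:00, 15:30-17:30.
Yuki ∩ Finn ∩ Mei: 12:00-13:00, 13:30-15:00, 15:30-17:30.
Yuki ∩ Finn ∩ Mei ∩ Freya: 12:00-13:00, 13:30-15:00, 15:30-17:30.
Yuki ∩ Finn ∩ Mei ∩ Freya ∩ Zubin: 12:00-13:00, 13:30-15:00, 15:30-17:30.
Summing the common windows: 60 + 90 + 120 = 270 minutes.

270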